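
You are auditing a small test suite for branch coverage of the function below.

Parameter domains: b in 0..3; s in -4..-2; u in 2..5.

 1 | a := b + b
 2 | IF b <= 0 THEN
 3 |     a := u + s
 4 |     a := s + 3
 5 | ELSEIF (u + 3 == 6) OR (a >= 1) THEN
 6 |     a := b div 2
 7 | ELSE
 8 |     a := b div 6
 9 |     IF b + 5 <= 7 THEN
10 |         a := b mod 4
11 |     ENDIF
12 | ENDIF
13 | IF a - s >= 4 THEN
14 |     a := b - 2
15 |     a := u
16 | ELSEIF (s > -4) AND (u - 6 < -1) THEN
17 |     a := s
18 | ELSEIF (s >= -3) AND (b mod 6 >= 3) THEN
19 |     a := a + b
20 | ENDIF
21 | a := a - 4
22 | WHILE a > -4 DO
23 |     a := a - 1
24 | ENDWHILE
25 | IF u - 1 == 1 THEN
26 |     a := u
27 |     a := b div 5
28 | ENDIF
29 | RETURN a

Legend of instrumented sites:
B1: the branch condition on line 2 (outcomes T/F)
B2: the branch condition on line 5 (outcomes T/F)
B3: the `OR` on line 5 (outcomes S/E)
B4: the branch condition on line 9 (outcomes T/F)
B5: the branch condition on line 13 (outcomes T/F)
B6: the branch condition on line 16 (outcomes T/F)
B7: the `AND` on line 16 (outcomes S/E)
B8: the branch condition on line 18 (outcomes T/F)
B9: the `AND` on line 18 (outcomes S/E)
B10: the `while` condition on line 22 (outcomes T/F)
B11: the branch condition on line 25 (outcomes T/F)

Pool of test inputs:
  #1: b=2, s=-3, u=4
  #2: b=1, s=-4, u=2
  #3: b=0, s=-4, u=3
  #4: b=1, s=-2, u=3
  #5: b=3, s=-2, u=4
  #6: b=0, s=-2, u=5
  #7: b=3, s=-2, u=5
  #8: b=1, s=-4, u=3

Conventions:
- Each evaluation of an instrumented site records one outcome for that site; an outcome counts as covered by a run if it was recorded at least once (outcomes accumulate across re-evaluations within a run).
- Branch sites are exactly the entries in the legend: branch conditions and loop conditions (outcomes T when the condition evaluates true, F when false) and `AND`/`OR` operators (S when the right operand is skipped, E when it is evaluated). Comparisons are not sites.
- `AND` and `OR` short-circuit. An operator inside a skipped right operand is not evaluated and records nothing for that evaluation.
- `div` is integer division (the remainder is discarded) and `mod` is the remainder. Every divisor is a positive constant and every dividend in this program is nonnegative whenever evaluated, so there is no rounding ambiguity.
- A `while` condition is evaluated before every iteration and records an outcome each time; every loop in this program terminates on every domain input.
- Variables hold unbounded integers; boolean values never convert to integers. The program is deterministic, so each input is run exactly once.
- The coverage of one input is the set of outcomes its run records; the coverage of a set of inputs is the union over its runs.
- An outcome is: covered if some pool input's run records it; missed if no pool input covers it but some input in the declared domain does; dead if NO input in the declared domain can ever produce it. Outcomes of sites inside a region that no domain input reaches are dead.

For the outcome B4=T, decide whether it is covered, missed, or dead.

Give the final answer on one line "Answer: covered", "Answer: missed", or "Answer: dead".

no pool input records B4=T
checking all 48 inputs in the declared domain: B4=T is never recorded -> dead

Answer: dead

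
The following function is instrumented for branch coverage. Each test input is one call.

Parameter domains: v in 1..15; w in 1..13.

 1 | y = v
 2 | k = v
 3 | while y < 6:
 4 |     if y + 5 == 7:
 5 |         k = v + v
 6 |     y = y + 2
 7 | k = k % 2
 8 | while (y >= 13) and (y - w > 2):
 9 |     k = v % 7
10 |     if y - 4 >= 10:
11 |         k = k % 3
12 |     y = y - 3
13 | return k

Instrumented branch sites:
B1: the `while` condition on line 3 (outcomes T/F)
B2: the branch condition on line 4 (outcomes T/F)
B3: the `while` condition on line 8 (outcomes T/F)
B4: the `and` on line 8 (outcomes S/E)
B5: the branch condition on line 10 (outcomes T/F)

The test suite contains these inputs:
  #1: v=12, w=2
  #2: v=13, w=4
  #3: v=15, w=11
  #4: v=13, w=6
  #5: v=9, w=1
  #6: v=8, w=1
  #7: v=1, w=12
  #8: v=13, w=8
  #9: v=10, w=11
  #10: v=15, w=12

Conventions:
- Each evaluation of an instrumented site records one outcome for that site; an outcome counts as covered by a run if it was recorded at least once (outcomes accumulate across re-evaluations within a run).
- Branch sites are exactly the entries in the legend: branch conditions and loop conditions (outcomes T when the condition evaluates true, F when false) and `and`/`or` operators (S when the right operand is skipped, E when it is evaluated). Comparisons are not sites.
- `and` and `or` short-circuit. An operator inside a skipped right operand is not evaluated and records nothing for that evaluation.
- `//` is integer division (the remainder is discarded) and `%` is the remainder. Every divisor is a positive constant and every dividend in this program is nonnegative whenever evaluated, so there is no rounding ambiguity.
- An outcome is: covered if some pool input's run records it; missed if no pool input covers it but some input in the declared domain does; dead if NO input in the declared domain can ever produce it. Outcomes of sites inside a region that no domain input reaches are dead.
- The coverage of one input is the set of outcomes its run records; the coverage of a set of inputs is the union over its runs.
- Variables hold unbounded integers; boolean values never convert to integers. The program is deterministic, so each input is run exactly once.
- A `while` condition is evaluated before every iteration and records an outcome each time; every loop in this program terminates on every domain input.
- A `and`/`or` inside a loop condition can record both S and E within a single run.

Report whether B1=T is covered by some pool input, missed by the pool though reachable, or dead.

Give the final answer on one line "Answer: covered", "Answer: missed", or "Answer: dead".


B1=T is recorded by pool input(s) 7 -> covered
Answer: covered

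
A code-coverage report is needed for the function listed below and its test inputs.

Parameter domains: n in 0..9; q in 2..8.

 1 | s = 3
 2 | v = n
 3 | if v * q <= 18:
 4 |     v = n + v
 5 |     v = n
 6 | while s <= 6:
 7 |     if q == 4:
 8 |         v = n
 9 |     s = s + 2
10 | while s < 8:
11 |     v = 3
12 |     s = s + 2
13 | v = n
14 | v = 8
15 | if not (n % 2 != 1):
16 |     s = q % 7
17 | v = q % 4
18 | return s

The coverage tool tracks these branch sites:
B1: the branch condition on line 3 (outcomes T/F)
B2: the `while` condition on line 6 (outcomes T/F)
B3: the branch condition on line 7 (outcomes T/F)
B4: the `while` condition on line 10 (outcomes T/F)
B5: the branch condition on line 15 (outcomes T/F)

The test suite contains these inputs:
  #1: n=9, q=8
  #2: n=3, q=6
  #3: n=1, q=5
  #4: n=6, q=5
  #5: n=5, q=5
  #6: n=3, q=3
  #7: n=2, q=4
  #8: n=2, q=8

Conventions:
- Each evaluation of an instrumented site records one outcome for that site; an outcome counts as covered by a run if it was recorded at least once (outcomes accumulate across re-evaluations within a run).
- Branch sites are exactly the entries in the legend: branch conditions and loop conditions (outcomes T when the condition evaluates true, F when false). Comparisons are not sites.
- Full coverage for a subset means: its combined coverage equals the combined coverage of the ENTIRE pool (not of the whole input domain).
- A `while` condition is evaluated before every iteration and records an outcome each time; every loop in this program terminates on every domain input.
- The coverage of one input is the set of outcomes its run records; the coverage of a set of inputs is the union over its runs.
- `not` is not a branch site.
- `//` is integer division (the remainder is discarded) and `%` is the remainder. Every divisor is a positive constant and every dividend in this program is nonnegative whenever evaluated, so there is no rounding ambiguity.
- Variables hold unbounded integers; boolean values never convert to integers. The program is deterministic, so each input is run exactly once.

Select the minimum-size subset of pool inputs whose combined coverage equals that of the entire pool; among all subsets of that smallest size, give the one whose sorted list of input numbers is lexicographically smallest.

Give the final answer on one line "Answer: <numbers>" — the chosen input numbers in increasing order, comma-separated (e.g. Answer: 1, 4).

test 1 (n=9, q=8) hits B1=F, B2=T, B2=F, B3=F, B4=T, B4=F, B5=T
test 2 (n=3, q=6) hits B1=T, B2=T, B2=F, B3=F, B4=T, B4=F, B5=T
test 3 (n=1, q=5) hits B1=T, B2=T, B2=F, B3=F, B4=T, B4=F, B5=T
test 4 (n=6, q=5) hits B1=F, B2=T, B2=F, B3=F, B4=T, B4=F, B5=F
test 5 (n=5, q=5) hits B1=F, B2=T, B2=F, B3=F, B4=T, B4=F, B5=T
test 6 (n=3, q=3) hits B1=T, B2=T, B2=F, B3=F, B4=T, B4=F, B5=T
test 7 (n=2, q=4) hits B1=T, B2=T, B2=F, B3=T, B4=T, B4=F, B5=F
test 8 (n=2, q=8) hits B1=T, B2=T, B2=F, B3=F, B4=T, B4=F, B5=F
the full pool covers 10 outcomes: B1=T, B1=F, B2=T, B2=F, B3=T, B3=F, B4=T, B4=F, B5=T, B5=F
size 1 is not enough: best union over all size-1 subsets is 7/10
the canonical winner is {1, 7}: size 2, full 10-outcome coverage, earliest index list among size-2 covers

Answer: 1, 7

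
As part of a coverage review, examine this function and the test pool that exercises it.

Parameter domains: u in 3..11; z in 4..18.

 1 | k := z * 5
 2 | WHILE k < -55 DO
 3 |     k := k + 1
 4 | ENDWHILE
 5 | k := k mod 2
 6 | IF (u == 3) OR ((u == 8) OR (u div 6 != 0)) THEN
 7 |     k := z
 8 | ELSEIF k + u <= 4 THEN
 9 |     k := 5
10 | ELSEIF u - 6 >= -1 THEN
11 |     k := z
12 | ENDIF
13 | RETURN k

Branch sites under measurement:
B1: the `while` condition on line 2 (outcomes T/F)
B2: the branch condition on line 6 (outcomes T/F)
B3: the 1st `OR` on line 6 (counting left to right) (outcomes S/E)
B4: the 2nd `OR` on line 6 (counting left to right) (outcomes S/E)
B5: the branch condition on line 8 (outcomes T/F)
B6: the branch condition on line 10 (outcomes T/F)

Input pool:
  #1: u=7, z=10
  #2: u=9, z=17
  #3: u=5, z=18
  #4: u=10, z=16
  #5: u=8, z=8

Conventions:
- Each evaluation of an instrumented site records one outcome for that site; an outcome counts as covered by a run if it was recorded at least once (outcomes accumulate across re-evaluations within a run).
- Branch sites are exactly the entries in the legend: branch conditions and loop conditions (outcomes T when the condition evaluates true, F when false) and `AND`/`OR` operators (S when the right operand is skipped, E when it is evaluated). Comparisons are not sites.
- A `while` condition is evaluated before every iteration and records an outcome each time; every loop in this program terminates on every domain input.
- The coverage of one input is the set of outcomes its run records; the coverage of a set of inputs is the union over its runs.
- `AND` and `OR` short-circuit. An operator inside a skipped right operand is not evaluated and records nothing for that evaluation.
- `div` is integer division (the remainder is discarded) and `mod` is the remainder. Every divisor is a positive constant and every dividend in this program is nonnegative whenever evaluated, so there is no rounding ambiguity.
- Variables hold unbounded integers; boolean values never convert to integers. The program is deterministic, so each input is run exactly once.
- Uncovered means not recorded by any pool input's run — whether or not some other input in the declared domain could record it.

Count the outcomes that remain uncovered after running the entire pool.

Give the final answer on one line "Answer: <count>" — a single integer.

#1 (u=7, z=10) -> covered: B1=F, B2=T, B3=E, B4=E
#2 (u=9, z=17) -> covered: B1=F, B2=T, B3=E, B4=E
#3 (u=5, z=18) -> covered: B1=F, B2=F, B3=E, B4=E, B5=F, B6=T
#4 (u=10, z=16) -> covered: B1=F, B2=T, B3=E, B4=E
#5 (u=8, z=8) -> covered: B1=F, B2=T, B3=E, B4=S
union over the pool: B1=F, B2=T, B2=F, B3=E, B4=S, B4=E, B5=F, B6=T
uncovered (4 of 12): B1=T, B3=S, B5=T, B6=F

Answer: 4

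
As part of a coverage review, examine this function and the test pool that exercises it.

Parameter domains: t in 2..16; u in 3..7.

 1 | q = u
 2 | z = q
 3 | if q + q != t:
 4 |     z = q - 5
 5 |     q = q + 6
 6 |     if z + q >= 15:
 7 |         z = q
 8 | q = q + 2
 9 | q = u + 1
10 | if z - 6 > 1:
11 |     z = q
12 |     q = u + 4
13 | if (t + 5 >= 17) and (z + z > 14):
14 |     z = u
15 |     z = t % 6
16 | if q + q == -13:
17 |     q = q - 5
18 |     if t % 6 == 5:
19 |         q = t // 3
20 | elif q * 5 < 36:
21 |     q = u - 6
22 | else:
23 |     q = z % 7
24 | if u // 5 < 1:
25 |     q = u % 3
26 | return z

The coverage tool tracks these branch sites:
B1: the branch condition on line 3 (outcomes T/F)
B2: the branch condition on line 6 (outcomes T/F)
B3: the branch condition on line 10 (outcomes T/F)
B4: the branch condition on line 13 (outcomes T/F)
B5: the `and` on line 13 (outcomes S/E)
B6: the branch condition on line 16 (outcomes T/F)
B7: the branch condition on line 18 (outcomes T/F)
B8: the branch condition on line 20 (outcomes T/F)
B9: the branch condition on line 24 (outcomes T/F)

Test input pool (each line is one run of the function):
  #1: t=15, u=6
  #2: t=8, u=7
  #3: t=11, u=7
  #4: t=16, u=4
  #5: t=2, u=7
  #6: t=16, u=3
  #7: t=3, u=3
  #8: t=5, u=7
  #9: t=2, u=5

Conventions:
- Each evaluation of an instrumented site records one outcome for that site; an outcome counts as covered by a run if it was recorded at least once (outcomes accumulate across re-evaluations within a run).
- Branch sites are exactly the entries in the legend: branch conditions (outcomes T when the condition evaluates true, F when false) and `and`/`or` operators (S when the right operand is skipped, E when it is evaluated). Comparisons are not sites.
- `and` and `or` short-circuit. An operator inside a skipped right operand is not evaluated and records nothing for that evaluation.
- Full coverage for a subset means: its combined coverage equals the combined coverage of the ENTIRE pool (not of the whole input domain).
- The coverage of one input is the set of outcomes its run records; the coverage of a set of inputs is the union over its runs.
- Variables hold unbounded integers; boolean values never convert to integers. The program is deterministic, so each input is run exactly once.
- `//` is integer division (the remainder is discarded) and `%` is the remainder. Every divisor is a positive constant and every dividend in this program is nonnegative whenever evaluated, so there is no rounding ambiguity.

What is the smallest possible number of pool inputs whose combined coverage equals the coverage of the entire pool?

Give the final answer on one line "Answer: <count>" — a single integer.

input #1 (t=15, u=6): events B1->T, B2->F, B3->F, B5->E, B4->F, B6->F, B8->T, B9->F; covers B1=T, B2=F, B3=F, B4=F, B5=E, B6=F, B8=T, B9=F
input #2 (t=8, u=7): events B1->T, B2->T, B3->T, B5->S, B4->F, B6->F, B8->F, B9->F; covers B1=T, B2=T, B3=T, B4=F, B5=S, B6=F, B8=F, B9=F
input #3 (t=11, u=7): events B1->T, B2->T, B3->T, B5->S, B4->F, B6->F, B8->F, B9->F; covers B1=T, B2=T, B3=T, B4=F, B5=S, B6=F, B8=F, B9=F
input #4 (t=16, u=4): events B1->T, B2->F, B3->F, B5->E, B4->F, B6->F, B8->T, B9->T; covers B1=T, B2=F, B3=F, B4=F, B5=E, B6=F, B8=T, B9=T
input #5 (t=2, u=7): events B1->T, B2->T, B3->T, B5->S, B4->F, B6->F, B8->F, B9->F; covers B1=T, B2=T, B3=T, B4=F, B5=S, B6=F, B8=F, B9=F
input #6 (t=16, u=3): events B1->T, B2->F, B3->F, B5->E, B4->F, B6->F, B8->T, B9->T; covers B1=T, B2=F, B3=F, B4=F, B5=E, B6=F, B8=T, B9=T
input #7 (t=3, u=3): events B1->T, B2->F, B3->F, B5->S, B4->F, B6->F, B8->T, B9->T; covers B1=T, B2=F, B3=F, B4=F, B5=S, B6=F, B8=T, B9=T
input #8 (t=5, u=7): events B1->T, B2->T, B3->T, B5->S, B4->F, B6->F, B8->F, B9->F; covers B1=T, B2=T, B3=T, B4=F, B5=S, B6=F, B8=F, B9=F
input #9 (t=2, u=5): events B1->T, B2->F, B3->F, B5->S, B4->F, B6->F, B8->T, B9->F; covers B1=T, B2=F, B3=F, B4=F, B5=S, B6=F, B8=T, B9=F
union over all inputs: B1=T, B2=T, B2=F, B3=T, B3=F, B4=F, B5=S, B5=E, B6=F, B8=T, B8=F, B9=T, B9=F (13 outcomes)
checked all size-1 subsets: none covers 13 outcomes (max 8/13)
inputs {2, 4} (size 2) cover everything; no size-2 subset with a lexicographically smaller index list covers all 13

Answer: 2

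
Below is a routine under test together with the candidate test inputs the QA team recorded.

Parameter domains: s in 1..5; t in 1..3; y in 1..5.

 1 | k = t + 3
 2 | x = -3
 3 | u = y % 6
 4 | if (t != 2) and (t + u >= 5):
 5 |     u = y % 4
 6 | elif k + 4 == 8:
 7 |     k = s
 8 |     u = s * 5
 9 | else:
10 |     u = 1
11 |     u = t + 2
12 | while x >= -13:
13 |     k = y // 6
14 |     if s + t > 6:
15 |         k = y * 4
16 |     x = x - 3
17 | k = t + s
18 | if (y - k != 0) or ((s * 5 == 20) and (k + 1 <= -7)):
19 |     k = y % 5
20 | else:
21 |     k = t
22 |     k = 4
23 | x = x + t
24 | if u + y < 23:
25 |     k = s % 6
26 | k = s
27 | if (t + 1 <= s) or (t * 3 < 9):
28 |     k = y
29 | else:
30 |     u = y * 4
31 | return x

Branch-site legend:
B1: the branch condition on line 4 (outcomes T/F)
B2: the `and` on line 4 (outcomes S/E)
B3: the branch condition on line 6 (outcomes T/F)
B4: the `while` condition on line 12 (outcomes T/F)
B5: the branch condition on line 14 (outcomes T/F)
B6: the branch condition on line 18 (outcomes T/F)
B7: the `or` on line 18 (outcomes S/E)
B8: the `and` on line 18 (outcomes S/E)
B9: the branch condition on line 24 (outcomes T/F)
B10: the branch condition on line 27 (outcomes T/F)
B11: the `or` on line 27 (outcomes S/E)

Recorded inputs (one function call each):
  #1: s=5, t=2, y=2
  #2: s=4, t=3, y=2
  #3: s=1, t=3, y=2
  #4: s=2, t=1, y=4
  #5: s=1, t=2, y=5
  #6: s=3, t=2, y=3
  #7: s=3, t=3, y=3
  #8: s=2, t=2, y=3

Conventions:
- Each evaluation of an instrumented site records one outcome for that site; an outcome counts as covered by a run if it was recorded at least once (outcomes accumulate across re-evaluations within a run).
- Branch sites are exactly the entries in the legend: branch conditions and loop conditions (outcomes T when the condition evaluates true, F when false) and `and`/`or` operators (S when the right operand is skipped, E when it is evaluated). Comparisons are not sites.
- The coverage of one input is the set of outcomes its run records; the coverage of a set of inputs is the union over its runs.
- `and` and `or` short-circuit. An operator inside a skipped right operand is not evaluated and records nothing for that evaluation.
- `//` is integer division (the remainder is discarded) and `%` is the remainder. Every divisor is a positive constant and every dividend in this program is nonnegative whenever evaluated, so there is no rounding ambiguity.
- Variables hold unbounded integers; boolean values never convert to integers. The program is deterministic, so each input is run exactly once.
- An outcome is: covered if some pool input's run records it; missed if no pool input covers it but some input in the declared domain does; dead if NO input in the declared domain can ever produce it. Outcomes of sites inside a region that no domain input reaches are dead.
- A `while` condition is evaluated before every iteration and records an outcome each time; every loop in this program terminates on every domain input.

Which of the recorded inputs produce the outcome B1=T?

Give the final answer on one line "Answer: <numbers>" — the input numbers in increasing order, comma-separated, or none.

input #1 (s=5, t=2, y=2): misses B1=T
input #2 (s=4, t=3, y=2): covers B1=T
input #3 (s=1, t=3, y=2): covers B1=T
input #4 (s=2, t=1, y=4): covers B1=T
input #5 (s=1, t=2, y=5): misses B1=T
input #6 (s=3, t=2, y=3): misses B1=T
input #7 (s=3, t=3, y=3): covers B1=T
input #8 (s=2, t=2, y=3): misses B1=T

Answer: 2, 3, 4, 7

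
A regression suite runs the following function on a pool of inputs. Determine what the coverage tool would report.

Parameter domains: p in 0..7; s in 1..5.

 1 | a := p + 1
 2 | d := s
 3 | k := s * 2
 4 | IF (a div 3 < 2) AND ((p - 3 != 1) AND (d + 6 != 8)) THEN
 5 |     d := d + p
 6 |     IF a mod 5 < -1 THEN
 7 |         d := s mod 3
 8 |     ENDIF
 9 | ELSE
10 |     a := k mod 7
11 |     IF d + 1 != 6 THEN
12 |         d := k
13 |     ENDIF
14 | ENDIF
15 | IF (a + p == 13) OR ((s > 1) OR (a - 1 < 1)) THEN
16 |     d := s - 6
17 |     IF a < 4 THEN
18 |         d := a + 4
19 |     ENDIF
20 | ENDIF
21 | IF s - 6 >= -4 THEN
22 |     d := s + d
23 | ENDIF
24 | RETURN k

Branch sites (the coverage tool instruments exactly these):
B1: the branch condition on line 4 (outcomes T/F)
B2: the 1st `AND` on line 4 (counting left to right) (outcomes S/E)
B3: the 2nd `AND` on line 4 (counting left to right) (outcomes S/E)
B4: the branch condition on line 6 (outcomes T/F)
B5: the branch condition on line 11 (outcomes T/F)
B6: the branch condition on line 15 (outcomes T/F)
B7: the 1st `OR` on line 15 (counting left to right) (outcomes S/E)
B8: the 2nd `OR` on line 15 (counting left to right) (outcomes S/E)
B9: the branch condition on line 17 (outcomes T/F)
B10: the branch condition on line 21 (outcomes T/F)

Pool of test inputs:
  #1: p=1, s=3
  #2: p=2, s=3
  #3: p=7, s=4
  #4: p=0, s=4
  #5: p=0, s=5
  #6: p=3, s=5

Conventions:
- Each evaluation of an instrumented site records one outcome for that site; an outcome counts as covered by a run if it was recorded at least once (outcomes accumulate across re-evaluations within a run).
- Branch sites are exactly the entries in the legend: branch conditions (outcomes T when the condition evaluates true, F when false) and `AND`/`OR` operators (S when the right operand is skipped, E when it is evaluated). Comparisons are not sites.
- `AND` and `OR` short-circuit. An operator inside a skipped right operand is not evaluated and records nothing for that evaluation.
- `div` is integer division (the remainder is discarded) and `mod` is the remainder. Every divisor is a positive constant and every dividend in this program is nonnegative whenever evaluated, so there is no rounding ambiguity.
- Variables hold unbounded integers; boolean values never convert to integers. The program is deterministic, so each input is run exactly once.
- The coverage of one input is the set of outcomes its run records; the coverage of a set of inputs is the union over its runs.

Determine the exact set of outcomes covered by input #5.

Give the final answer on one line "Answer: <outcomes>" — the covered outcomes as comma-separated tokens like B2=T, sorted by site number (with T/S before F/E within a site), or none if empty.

Running input #5 (p=0, s=5), event by event:
  B2->E, B3->E, B1->T, B4->F, B7->E, B8->S, B6->T, B9->T, B10->T
as a set, this run covers: B1=T, B2=E, B3=E, B4=F, B6=T, B7=E, B8=S, B9=T, B10=T

Answer: B1=T, B2=E, B3=E, B4=F, B6=T, B7=E, B8=S, B9=T, B10=T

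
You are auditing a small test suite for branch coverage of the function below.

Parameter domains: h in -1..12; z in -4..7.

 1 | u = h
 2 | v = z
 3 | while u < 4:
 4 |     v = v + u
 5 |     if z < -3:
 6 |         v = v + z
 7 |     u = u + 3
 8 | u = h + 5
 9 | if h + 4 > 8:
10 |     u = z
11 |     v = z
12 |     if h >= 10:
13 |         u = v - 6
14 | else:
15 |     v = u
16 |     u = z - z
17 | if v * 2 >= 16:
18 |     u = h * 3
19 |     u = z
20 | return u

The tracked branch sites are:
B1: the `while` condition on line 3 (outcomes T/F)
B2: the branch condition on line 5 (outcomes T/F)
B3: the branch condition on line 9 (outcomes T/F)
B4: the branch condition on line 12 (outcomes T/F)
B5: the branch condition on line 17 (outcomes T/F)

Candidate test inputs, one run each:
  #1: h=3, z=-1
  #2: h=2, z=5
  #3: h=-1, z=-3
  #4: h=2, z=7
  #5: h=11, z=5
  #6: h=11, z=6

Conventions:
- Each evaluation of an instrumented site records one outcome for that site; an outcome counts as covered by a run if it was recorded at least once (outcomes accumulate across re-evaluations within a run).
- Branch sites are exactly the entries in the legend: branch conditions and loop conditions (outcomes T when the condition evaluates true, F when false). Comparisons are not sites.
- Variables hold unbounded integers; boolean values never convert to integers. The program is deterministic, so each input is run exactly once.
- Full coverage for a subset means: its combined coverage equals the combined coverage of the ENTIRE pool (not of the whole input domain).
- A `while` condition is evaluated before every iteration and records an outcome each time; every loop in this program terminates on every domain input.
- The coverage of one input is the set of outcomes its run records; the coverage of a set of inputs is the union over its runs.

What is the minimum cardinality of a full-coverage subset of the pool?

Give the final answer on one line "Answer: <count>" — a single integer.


input #1, h=3, z=-1: outcomes B1=T, B1=F, B2=F, B3=F, B5=T
input #2, h=2, z=5: outcomes B1=T, B1=F, B2=F, B3=F, B5=F
input #3, h=-1, z=-3: outcomes B1=T, B1=F, B2=F, B3=F, B5=F
input #4, h=2, z=7: outcomes B1=T, B1=F, B2=F, B3=F, B5=F
input #5, h=11, z=5: outcomes B1=F, B3=T, B4=T, B5=F
input #6, h=11, z=6: outcomes B1=F, B3=T, B4=T, B5=F
the full pool covers 8 outcomes: B1=T, B1=F, B2=F, B3=T, B3=F, B4=T, B5=T, B5=F
every size-1 subset falls short of the 8 outcomes (best: 5/8)
size 2: inputs {1, 5} cover all 8 outcomes, and no lexicographically smaller subset of this size does
Answer: 2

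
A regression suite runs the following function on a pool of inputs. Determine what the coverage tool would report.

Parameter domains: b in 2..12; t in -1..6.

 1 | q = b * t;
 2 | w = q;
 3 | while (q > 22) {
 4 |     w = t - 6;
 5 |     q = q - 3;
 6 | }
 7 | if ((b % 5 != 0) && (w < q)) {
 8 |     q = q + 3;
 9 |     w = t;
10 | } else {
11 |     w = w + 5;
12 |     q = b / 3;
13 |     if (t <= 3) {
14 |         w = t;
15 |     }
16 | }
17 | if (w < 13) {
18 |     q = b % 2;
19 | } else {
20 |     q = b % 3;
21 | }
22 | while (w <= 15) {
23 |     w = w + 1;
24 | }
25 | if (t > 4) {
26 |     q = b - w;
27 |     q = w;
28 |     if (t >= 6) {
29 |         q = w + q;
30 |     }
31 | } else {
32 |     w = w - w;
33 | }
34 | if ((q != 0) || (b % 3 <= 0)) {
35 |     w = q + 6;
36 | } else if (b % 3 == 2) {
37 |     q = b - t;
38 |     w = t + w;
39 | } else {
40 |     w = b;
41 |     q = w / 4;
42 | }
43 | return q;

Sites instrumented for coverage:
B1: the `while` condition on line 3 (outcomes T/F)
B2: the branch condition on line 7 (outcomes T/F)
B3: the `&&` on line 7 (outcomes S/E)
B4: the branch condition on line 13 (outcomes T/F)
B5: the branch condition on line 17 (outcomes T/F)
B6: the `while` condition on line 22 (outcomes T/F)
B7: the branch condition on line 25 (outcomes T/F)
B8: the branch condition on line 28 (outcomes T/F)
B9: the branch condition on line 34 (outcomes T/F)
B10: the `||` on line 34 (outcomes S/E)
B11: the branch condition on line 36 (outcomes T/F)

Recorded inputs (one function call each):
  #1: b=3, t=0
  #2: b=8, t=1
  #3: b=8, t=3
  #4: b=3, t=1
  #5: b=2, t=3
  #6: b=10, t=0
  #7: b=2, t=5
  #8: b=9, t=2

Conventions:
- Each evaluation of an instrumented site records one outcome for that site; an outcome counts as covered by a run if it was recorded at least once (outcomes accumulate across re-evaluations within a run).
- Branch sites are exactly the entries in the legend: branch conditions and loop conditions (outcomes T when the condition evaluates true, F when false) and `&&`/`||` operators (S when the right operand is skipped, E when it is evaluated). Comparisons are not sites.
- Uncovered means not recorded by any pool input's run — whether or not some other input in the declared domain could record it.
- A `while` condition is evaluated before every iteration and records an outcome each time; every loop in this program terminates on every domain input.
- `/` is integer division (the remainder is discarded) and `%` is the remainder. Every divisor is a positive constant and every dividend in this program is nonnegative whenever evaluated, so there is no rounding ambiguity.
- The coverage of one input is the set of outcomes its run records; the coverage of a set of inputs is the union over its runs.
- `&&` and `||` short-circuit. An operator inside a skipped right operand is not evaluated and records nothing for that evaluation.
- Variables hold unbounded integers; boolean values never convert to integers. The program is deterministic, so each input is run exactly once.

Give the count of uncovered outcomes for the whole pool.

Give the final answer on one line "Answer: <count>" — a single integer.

run #1 (b=3, t=0) runs B1->F, B3->E, B2->F, B4->T, B5->T, B6->T, B6->T, B6->T, B6->T, B6->T, B6->T, B6->T, B6->T, B6->T, ...; records B1=F, B2=F, B3=E, B4=T, B5=T, B6=T, B6=F, B7=F, B9=T, B10=S
run #2 (b=8, t=1) runs B1->F, B3->E, B2->F, B4->T, B5->T, B6->T, B6->T, B6->T, B6->T, B6->T, B6->T, B6->T, B6->T, B6->T, ...; records B1=F, B2=F, B3=E, B4=T, B5=T, B6=T, B6=F, B7=F, B9=F, B10=E, B11=T
run #3 (b=8, t=3) runs B1->T, B1->F, B3->E, B2->T, B5->T, B6->T, B6->T, B6->T, B6->T, B6->T, B6->T, B6->T, B6->T, B6->T, ...; records B1=T, B1=F, B2=T, B3=E, B5=T, B6=T, B6=F, B7=F, B9=F, B10=E, B11=T
run #4 (b=3, t=1) runs B1->F, B3->E, B2->F, B4->T, B5->T, B6->T, B6->T, B6->T, B6->T, B6->T, B6->T, B6->T, B6->T, B6->T, ...; records B1=F, B2=F, B3=E, B4=T, B5=T, B6=T, B6=F, B7=F, B9=T, B10=S
run #5 (b=2, t=3) runs B1->F, B3->E, B2->F, B4->T, B5->T, B6->T, B6->T, B6->T, B6->T, B6->T, B6->T, B6->T, B6->T, B6->T, ...; records B1=F, B2=F, B3=E, B4=T, B5=T, B6=T, B6=F, B7=F, B9=F, B10=E, B11=T
run #6 (b=10, t=0) runs B1->F, B3->S, B2->F, B4->T, B5->T, B6->T, B6->T, B6->T, B6->T, B6->T, B6->T, B6->T, B6->T, B6->T, ...; records B1=F, B2=F, B3=S, B4=T, B5=T, B6=T, B6=F, B7=F, B9=F, B10=E, B11=F
run #7 (b=2, t=5) runs B1->F, B3->E, B2->F, B4->F, B5->F, B6->T, B6->F, B7->T, B8->F, B10->S, B9->T; records B1=F, B2=F, B3=E, B4=F, B5=F, B6=T, B6=F, B7=T, B8=F, B9=T, B10=S
run #8 (b=9, t=2) runs B1->F, B3->E, B2->F, B4->T, B5->T, B6->T, B6->T, B6->T, B6->T, B6->T, B6->T, B6->T, B6->T, B6->T, ...; records B1=F, B2=F, B3=E, B4=T, B5=T, B6=T, B6=F, B7=F, B9=T, B10=S
union over the pool: B1=T, B1=F, B2=T, B2=F, B3=S, B3=E, B4=T, B4=F, B5=T, B5=F, B6=T, B6=F, B7=T, B7=F, B8=F, B9=T, B9=F, B10=S, B10=E, B11=T, B11=F
uncovered (1 of 22): B8=T

Answer: 1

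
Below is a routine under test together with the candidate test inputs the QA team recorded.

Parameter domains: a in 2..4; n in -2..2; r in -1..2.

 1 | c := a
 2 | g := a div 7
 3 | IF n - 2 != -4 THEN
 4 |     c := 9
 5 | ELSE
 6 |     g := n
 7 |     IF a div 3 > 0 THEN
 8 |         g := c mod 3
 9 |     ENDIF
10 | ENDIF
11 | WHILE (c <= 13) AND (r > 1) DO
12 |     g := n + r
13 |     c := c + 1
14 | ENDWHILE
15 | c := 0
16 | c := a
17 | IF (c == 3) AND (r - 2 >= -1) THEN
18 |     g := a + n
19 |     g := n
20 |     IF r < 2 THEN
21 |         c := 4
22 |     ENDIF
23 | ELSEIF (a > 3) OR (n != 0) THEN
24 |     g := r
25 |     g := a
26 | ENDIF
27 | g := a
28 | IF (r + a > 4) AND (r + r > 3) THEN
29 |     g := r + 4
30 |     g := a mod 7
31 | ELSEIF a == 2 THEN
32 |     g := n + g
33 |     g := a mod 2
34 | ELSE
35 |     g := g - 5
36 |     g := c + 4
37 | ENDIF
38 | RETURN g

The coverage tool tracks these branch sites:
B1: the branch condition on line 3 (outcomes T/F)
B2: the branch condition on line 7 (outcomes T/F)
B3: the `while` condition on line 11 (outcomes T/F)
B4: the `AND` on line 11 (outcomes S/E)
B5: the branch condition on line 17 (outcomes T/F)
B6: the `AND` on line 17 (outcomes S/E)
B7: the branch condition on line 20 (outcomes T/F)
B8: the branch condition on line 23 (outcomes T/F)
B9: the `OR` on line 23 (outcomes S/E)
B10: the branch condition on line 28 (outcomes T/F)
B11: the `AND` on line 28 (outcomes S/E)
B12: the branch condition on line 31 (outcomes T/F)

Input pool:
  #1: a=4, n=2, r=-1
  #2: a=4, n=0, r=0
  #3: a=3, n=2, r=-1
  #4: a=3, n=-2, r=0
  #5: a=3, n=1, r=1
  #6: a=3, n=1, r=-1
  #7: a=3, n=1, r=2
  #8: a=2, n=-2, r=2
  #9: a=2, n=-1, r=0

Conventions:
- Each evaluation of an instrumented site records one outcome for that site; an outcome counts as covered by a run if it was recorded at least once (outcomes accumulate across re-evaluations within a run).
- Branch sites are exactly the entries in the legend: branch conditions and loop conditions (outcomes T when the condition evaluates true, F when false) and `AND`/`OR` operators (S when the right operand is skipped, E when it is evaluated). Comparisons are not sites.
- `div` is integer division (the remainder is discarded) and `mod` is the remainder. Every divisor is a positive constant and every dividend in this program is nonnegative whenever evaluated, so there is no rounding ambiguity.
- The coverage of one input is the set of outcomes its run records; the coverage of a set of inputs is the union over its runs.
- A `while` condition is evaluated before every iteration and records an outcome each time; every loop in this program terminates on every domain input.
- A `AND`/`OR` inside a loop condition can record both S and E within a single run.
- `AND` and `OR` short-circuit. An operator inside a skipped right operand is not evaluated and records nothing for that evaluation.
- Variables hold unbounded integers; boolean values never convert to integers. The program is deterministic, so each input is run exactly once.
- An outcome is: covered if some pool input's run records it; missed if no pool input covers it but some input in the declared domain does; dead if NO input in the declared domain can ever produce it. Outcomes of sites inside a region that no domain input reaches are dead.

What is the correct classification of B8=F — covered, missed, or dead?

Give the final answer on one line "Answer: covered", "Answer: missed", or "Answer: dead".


no pool input records B8=F
but domain input (a=2, n=0, r=-1) does record it -> reachable, so missed
Answer: missed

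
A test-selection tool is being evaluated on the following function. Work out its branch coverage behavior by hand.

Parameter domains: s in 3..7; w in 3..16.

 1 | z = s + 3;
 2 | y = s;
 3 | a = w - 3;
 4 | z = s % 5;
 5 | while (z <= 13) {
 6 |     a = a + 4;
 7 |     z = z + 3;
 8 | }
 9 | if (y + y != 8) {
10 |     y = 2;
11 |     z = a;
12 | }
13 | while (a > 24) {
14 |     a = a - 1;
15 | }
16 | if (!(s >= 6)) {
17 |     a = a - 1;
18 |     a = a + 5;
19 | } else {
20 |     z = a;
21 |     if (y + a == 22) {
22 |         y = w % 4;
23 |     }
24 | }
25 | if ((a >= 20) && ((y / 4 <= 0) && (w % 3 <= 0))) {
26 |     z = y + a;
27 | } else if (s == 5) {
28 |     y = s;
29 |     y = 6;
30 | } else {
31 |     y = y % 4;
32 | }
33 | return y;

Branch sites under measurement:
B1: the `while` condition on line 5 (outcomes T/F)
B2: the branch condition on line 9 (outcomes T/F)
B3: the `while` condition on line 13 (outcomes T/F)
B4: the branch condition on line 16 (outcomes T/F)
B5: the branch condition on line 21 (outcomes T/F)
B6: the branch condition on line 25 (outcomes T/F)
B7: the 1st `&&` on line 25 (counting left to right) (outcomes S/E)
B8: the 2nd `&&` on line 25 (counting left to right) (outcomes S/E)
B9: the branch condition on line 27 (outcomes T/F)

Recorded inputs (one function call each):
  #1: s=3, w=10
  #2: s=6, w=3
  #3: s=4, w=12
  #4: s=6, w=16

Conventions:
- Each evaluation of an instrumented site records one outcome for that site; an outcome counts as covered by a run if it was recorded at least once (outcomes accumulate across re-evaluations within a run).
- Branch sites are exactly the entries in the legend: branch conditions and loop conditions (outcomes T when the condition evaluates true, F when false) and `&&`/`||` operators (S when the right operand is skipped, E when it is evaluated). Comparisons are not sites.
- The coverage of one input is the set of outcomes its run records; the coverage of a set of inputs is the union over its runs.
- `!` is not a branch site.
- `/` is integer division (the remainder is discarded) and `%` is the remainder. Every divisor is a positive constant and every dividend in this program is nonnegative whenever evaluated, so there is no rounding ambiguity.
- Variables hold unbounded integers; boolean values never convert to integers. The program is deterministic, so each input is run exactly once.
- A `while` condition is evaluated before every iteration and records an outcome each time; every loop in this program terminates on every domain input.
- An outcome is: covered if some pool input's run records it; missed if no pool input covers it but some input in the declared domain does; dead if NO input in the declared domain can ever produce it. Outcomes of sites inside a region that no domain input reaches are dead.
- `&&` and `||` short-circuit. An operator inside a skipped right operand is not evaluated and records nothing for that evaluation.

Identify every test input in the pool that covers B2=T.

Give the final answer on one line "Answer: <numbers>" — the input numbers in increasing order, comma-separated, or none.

input #1 (s=3, w=10): covers B2=T
input #2 (s=6, w=3): covers B2=T
input #3 (s=4, w=12): misses B2=T
input #4 (s=6, w=16): covers B2=T

Answer: 1, 2, 4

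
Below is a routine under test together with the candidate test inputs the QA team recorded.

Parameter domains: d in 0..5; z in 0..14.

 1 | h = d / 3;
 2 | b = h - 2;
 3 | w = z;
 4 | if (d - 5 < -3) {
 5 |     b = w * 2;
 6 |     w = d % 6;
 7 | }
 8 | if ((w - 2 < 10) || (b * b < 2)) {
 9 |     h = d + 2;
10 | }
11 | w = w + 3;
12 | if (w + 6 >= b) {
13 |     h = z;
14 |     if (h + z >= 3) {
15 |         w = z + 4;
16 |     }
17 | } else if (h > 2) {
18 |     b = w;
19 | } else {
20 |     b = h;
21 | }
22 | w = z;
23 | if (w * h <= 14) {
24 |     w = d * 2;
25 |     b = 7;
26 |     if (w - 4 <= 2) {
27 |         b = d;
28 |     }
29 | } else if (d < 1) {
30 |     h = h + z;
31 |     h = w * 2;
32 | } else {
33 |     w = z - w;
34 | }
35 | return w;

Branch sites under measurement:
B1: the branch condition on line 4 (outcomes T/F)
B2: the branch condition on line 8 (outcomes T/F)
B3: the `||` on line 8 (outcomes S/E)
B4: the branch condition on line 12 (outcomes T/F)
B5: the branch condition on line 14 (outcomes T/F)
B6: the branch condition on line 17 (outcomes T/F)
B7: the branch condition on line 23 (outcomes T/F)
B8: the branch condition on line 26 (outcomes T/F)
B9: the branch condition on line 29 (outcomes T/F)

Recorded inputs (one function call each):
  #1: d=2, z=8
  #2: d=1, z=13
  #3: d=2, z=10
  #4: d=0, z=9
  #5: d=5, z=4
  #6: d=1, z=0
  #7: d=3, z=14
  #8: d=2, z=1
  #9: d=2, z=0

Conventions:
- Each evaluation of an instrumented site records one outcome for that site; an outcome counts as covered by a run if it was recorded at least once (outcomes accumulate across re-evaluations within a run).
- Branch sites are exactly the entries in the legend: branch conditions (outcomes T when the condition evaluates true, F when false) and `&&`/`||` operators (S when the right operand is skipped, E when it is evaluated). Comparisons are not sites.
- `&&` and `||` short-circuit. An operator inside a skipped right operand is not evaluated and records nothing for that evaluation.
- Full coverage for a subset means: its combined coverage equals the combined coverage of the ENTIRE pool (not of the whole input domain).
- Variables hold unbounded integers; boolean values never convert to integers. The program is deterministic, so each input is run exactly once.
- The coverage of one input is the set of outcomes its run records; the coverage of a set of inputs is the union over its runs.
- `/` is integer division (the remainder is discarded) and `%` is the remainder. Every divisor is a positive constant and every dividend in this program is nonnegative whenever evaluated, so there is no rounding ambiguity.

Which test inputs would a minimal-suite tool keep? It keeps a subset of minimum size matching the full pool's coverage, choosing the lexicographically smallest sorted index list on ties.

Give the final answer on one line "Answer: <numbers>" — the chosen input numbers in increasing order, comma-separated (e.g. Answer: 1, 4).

input #1, d=2, z=8: events B1->F, B3->S, B2->T, B4->T, B5->T, B7->F, B9->F; outcomes B1=F, B2=T, B3=S, B4=T, B5=T, B7=F, B9=F
input #2, d=1, z=13: events B1->T, B3->S, B2->T, B4->F, B6->T, B7->F, B9->F; outcomes B1=T, B2=T, B3=S, B4=F, B6=T, B7=F, B9=F
input #3, d=2, z=10: events B1->F, B3->S, B2->T, B4->T, B5->T, B7->F, B9->F; outcomes B1=F, B2=T, B3=S, B4=T, B5=T, B7=F, B9=F
input #4, d=0, z=9: events B1->T, B3->S, B2->T, B4->F, B6->F, B7->F, B9->T; outcomes B1=T, B2=T, B3=S, B4=F, B6=F, B7=F, B9=T
input #5, d=5, z=4: events B1->F, B3->S, B2->T, B4->T, B5->T, B7->F, B9->F; outcomes B1=F, B2=T, B3=S, B4=T, B5=T, B7=F, B9=F
input #6, d=1, z=0: events B1->T, B3->S, B2->T, B4->T, B5->F, B7->T, B8->T; outcomes B1=T, B2=T, B3=S, B4=T, B5=F, B7=T, B8=T
input #7, d=3, z=14: events B1->F, B3->E, B2->T, B4->T, B5->T, B7->F, B9->F; outcomes B1=F, B2=T, B3=E, B4=T, B5=T, B7=F, B9=F
input #8, d=2, z=1: events B1->F, B3->S, B2->T, B4->T, B5->F, B7->T, B8->T; outcomes B1=F, B2=T, B3=S, B4=T, B5=F, B7=T, B8=T
input #9, d=2, z=0: events B1->F, B3->S, B2->T, B4->T, B5->F, B7->T, B8->T; outcomes B1=F, B2=T, B3=S, B4=T, B5=F, B7=T, B8=T
pool-wide coverage (16 outcomes): B1=T, B1=F, B2=T, B3=S, B3=E, B4=T, B4=F, B5=T, B5=F, B6=T, B6=F, B7=T, B7=F, B8=T, B9=T, B9=F
size 1 is not enough: best union over all size-1 subsets is 7/16
size 2 is not enough: best union over all size-2 subsets is 12/16
size 3 is not enough: best union over all size-3 subsets is 15/16
inputs {2, 4, 6, 7} (size 4) cover everything; no size-4 subset with a lexicographically smaller index list covers all 16

Answer: 2, 4, 6, 7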